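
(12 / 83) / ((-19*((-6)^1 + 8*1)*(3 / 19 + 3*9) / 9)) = -0.00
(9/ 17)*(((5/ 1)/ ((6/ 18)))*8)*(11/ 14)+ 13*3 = 10581/ 119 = 88.92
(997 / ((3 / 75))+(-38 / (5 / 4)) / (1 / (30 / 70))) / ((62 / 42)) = 2615757 / 155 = 16875.85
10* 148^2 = 219040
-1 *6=-6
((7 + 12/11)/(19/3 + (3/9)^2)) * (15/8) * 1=12015/5104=2.35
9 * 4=36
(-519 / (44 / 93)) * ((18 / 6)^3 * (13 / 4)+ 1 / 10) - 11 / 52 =-1102468967 / 11440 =-96369.66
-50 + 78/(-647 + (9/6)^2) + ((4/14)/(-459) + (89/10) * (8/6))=-1584964418/41431635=-38.25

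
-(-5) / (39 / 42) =70 / 13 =5.38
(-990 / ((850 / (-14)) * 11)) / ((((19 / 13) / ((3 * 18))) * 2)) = 44226 / 1615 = 27.38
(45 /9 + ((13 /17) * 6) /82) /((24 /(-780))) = -114530 /697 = -164.32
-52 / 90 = -26 / 45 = -0.58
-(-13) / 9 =13 / 9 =1.44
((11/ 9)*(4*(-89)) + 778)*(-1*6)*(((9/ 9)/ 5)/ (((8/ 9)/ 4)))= -9258/ 5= -1851.60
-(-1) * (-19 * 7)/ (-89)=133/ 89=1.49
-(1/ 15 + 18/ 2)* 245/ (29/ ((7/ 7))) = -76.60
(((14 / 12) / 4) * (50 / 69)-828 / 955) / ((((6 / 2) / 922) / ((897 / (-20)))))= 3107124787 / 343800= 9037.59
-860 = -860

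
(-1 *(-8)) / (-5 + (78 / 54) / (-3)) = -54 / 37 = -1.46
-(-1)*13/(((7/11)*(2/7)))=143/2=71.50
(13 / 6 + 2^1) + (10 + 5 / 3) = 95 / 6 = 15.83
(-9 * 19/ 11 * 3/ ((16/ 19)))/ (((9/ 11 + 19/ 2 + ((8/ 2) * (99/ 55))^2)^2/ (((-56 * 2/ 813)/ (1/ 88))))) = 55038060000/ 316731512599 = 0.17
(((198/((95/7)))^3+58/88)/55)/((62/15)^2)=1054573955451/319028551600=3.31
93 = 93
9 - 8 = 1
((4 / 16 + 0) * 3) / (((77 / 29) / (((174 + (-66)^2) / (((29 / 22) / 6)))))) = 40770 / 7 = 5824.29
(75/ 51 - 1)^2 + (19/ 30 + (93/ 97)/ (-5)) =111521/ 168198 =0.66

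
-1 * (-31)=31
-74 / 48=-37 / 24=-1.54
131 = 131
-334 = -334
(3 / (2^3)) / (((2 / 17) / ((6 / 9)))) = 17 / 8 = 2.12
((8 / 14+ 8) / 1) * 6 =51.43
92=92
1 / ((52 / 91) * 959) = 0.00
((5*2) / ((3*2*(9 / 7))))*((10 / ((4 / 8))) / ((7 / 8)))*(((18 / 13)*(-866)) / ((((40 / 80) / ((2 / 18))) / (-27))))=2771200 / 13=213169.23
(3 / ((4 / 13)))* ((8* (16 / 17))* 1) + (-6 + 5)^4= 1265 / 17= 74.41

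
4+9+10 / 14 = 96 / 7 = 13.71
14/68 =7/34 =0.21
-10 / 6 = -5 / 3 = -1.67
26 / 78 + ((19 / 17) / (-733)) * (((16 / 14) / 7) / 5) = 3052489 / 9158835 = 0.33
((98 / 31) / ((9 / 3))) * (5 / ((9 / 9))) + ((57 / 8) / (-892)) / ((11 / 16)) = 2398639 / 456258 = 5.26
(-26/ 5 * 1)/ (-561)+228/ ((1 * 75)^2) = 17462/ 350625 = 0.05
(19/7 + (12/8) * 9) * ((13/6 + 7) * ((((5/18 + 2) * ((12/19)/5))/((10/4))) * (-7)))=-102377/855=-119.74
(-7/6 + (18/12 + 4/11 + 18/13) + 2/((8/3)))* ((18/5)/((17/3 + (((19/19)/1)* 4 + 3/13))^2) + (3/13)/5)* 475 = 61770596285/553967128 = 111.51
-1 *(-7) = 7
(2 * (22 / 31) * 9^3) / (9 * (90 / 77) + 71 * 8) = 1234926 / 690463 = 1.79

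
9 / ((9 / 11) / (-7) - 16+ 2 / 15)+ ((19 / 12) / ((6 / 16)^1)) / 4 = 163649 / 332298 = 0.49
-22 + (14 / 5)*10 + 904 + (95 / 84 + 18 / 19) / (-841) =1221431443 / 1342236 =910.00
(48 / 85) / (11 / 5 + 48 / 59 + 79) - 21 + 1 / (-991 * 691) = -2956345641002 / 140824527869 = -20.99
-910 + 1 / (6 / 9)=-1817 / 2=-908.50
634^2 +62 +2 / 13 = 5226236 / 13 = 402018.15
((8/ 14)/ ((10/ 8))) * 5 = 16/ 7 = 2.29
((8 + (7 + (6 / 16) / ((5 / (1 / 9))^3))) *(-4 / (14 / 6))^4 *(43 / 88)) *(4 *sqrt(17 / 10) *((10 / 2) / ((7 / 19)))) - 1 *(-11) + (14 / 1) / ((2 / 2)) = 25 + 23823726536 *sqrt(170) / 69328875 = 4505.43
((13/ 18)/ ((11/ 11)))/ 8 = 0.09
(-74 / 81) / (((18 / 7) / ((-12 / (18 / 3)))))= 518 / 729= 0.71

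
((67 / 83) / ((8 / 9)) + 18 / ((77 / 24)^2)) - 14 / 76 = 184952245 / 74800264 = 2.47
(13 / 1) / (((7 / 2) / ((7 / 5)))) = 26 / 5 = 5.20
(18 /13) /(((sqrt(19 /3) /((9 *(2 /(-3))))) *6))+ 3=3 - 18 *sqrt(57) /247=2.45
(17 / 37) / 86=17 / 3182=0.01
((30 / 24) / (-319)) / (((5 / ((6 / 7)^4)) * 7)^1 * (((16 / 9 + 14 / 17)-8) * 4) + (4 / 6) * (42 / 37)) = 2292705 / 818837799626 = 0.00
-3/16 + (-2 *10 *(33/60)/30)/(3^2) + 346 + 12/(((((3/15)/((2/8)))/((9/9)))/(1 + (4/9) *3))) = 822467/2160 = 380.77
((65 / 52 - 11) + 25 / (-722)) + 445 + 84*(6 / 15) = 3384847 / 7220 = 468.82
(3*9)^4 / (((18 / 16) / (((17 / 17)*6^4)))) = 612220032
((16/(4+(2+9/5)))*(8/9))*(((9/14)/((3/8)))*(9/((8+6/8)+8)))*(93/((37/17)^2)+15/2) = 380359680/8346793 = 45.57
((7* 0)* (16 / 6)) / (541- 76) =0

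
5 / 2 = 2.50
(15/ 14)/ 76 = 15/ 1064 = 0.01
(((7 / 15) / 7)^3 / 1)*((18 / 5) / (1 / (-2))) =-0.00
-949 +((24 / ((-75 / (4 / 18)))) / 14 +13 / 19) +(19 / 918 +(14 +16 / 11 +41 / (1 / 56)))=45769066781 / 33575850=1363.15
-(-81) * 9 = 729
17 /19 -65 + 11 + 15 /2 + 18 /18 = -1695 /38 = -44.61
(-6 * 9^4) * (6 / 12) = -19683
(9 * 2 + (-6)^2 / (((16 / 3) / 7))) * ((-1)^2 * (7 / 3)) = 609 / 4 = 152.25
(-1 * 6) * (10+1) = -66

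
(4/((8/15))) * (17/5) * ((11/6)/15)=187/60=3.12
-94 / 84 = -47 / 42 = -1.12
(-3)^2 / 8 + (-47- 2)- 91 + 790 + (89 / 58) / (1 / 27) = 692.56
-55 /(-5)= 11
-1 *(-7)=7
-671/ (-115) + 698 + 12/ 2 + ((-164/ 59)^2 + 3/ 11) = 3160957006/ 4403465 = 717.83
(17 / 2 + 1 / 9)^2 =24025 / 324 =74.15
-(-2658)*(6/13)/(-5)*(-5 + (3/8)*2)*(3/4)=203337/260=782.07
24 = 24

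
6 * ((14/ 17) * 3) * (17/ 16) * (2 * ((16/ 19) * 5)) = 2520/ 19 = 132.63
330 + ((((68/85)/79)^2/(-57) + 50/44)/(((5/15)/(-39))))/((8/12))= 17030950059/130436900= 130.57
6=6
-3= -3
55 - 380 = -325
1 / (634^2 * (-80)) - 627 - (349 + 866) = -59232236161 / 32156480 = -1842.00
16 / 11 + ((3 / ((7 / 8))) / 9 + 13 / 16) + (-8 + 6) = 2395 / 3696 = 0.65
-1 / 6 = -0.17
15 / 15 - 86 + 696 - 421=190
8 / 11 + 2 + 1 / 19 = 581 / 209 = 2.78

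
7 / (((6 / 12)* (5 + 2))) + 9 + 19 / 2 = 41 / 2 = 20.50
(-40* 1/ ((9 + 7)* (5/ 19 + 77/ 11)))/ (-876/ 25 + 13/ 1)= 125/ 8004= 0.02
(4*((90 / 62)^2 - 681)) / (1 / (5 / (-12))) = 1087360 / 961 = 1131.49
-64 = -64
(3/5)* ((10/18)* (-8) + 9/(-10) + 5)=-31/150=-0.21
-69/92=-0.75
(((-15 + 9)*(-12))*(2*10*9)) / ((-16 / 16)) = -12960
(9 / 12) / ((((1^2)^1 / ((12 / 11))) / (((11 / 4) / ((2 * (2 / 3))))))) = 27 / 16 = 1.69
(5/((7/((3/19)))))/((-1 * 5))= -3/133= -0.02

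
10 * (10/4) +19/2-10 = 49/2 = 24.50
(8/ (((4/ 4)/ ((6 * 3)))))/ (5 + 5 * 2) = 48/ 5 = 9.60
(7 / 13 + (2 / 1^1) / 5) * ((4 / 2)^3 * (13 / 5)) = 488 / 25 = 19.52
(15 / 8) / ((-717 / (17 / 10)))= -17 / 3824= -0.00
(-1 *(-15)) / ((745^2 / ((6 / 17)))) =18 / 1887085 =0.00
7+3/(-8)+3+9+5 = 189/8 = 23.62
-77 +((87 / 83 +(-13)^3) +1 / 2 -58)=-386855 / 166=-2330.45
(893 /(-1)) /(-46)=893 /46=19.41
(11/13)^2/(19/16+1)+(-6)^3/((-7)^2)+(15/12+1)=-303227/165620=-1.83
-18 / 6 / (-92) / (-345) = -1 / 10580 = -0.00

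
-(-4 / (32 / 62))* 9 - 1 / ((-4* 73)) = 5092 / 73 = 69.75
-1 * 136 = -136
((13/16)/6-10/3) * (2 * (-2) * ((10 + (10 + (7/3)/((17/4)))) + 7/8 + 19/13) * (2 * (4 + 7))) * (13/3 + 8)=15166934365/190944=79431.32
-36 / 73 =-0.49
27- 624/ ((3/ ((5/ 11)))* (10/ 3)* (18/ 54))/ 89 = 25497/ 979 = 26.04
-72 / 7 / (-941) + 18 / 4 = 59427 / 13174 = 4.51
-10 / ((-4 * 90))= 1 / 36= 0.03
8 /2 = 4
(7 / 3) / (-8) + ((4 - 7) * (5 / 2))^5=-2278153 / 96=-23730.76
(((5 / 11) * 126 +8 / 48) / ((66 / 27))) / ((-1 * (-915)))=3791 / 147620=0.03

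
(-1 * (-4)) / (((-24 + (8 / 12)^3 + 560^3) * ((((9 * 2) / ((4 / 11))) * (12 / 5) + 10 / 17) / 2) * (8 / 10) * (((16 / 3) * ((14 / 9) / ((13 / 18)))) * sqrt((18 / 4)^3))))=3315 * sqrt(2) / 1077844880924672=0.00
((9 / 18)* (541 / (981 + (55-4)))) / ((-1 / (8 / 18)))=-541 / 4644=-0.12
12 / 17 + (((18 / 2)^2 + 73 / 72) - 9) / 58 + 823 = 58565897 / 70992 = 824.96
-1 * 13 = -13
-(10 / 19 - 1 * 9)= 161 / 19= 8.47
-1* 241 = -241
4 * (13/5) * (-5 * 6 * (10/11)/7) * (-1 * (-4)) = -12480/77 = -162.08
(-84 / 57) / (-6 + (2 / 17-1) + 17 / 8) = 3808 / 12293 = 0.31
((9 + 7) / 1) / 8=2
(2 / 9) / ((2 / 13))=13 / 9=1.44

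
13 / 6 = 2.17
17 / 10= 1.70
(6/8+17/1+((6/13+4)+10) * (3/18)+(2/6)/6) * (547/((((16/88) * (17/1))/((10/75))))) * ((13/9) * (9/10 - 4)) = -1764731947/826200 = -2135.96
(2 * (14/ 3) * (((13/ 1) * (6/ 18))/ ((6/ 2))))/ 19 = 364/ 513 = 0.71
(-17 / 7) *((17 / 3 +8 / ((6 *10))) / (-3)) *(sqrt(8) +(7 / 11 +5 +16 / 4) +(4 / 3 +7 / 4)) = 73.00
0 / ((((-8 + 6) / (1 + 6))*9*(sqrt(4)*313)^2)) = 0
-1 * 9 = -9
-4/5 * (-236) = 944/5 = 188.80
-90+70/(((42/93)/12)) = 1770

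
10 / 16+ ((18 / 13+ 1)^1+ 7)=1041 / 104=10.01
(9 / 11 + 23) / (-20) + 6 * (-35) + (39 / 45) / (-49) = -3415243 / 16170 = -211.21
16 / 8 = 2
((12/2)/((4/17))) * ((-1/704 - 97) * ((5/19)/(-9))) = 1934855/26752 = 72.33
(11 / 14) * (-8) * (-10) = 62.86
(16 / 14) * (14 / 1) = 16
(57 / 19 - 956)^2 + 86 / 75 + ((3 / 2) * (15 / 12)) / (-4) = 2179703227 / 2400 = 908209.68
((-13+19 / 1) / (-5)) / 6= -0.20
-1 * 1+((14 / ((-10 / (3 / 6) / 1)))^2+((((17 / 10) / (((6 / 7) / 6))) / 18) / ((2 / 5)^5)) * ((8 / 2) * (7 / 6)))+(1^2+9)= 13425593 / 43200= 310.78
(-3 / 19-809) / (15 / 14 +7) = -215236 / 2147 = -100.25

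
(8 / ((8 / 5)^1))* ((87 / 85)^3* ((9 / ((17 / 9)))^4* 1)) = 28346394918663 / 10258466825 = 2763.22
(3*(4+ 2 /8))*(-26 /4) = -82.88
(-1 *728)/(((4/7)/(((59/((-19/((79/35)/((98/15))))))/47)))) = 181779/6251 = 29.08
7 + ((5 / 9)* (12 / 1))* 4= 101 / 3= 33.67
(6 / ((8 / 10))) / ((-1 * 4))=-15 / 8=-1.88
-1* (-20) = 20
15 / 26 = 0.58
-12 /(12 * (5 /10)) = -2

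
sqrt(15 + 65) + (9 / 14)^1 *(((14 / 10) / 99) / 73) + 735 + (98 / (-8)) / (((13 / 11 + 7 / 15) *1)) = 4 *sqrt(5) + 3178254469 / 4368320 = 736.51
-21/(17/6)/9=-14/17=-0.82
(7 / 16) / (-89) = -7 / 1424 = -0.00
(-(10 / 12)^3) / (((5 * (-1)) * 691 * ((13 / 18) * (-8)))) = -25 / 862368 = -0.00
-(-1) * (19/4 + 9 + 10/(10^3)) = 344/25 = 13.76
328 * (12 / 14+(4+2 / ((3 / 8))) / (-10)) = -2624 / 105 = -24.99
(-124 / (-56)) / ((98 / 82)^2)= 52111 / 33614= 1.55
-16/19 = -0.84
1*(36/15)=12/5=2.40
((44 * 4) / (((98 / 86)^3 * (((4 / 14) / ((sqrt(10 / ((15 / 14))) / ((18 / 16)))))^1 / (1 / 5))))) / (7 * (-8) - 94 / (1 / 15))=-55972928 * sqrt(21) / 1663136685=-0.15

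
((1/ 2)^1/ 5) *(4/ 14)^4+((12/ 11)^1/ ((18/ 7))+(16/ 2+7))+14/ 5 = 7220071/ 396165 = 18.22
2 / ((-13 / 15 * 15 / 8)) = -16 / 13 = -1.23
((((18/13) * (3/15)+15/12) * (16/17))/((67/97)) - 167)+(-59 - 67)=-21538219/74035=-290.92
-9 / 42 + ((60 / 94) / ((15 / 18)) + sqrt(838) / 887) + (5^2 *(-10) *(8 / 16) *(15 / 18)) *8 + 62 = -1521523 / 1974 + sqrt(838) / 887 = -770.75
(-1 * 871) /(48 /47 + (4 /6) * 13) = -122811 /1366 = -89.91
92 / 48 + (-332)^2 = 1322711 / 12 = 110225.92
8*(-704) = -5632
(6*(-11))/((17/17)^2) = -66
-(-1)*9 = 9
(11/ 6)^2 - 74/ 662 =3.25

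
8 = 8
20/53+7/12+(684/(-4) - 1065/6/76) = -4165955/24168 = -172.37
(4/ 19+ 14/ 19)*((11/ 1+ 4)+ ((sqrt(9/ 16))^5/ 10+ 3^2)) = 2214027/ 97280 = 22.76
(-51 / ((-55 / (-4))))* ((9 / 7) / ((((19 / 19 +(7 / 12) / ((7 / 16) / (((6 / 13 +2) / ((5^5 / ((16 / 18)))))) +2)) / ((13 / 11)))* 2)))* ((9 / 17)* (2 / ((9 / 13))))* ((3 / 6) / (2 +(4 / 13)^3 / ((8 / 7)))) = -1.06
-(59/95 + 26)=-2529/95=-26.62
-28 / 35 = -4 / 5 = -0.80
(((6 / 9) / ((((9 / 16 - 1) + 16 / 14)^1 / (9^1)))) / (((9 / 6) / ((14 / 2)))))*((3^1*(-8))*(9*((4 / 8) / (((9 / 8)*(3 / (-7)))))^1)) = 702464 / 79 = 8891.95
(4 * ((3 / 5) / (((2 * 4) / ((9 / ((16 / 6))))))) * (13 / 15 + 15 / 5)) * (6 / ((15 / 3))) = 2349 / 500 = 4.70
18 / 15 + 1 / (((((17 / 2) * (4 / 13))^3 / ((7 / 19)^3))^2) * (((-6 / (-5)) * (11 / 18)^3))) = 145102450855995204339 / 120915834208574212720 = 1.20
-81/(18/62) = -279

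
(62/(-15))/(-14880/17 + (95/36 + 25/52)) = 41106/8673775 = 0.00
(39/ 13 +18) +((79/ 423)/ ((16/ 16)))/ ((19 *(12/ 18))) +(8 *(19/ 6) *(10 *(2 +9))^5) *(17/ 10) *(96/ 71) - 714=356762030243895935/ 380418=937815850574.62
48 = 48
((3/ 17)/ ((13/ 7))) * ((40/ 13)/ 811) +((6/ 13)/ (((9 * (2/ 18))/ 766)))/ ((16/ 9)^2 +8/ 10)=89.27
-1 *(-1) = 1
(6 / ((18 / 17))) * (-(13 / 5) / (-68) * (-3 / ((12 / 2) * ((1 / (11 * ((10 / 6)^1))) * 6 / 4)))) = -143 / 108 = -1.32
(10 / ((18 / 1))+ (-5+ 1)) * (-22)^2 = -15004 / 9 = -1667.11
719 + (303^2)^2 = 8428893200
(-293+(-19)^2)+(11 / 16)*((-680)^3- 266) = -1729376919 / 8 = -216172114.88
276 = 276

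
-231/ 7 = -33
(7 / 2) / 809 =7 / 1618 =0.00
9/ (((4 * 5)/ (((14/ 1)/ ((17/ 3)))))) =1.11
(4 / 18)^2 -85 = -84.95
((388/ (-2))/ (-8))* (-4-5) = -873/ 4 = -218.25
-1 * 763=-763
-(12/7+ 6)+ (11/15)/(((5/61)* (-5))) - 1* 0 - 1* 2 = -11.50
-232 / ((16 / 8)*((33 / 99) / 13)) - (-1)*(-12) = -4536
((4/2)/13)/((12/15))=5/26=0.19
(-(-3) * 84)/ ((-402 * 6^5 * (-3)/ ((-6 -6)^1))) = -7/ 21708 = -0.00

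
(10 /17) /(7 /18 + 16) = 36 /1003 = 0.04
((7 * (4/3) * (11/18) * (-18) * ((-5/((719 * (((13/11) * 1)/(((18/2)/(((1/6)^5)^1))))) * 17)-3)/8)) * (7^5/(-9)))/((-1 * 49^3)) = 15861329/2860182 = 5.55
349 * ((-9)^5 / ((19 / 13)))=-267905313 / 19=-14100279.63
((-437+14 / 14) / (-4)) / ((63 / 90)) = 1090 / 7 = 155.71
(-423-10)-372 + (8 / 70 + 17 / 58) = -1633323 / 2030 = -804.59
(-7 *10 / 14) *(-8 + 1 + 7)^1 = 0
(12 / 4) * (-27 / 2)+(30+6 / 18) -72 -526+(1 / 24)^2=-608.16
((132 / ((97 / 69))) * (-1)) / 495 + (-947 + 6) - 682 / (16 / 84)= -4386039 / 970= -4521.69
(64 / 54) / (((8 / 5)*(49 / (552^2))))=677120 / 147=4606.26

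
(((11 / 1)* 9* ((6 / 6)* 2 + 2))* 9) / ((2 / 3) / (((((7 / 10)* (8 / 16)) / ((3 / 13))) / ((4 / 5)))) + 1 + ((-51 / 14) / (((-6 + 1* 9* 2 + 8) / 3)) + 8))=12972960 / 32051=404.76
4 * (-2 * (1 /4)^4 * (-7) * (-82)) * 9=-2583 /16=-161.44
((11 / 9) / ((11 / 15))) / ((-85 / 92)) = -92 / 51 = -1.80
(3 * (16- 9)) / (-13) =-21 / 13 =-1.62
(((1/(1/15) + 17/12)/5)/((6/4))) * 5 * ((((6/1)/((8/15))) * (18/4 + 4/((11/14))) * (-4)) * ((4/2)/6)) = -207835/132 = -1574.51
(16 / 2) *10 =80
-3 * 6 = -18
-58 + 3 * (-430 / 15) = -144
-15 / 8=-1.88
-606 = -606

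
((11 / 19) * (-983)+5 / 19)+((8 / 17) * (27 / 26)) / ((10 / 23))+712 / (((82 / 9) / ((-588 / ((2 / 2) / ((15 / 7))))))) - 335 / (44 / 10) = -1876861393509 / 18937490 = -99108.24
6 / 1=6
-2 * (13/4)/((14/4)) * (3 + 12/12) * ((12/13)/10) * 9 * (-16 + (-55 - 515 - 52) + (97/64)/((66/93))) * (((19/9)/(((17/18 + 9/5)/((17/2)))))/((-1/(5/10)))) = -12829.09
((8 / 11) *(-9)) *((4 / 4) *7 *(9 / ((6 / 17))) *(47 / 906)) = -100674 / 1661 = -60.61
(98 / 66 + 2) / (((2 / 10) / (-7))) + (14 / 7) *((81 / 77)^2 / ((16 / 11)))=-141647 / 1176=-120.45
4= 4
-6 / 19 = -0.32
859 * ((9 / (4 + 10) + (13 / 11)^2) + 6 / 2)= 7333283 / 1694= 4328.97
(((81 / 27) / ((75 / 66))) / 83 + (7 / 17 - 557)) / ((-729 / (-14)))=-30539488 / 2857275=-10.69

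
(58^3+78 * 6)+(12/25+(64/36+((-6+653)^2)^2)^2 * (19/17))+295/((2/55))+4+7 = 2362886546233661322284892773/68850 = 34319339814577506496512.60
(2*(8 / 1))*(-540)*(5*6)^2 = -7776000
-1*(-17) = 17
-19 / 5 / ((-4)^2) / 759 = -19 / 60720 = -0.00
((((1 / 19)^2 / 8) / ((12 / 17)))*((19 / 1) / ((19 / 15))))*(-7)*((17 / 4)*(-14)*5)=354025 / 23104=15.32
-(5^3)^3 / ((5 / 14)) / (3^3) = -202546.30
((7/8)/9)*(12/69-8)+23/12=319/276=1.16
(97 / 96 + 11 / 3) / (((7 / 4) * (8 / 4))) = 449 / 336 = 1.34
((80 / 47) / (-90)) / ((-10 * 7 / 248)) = 992 / 14805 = 0.07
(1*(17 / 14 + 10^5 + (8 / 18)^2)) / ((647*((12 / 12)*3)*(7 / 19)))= 2154630419 / 15407658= 139.84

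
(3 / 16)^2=9 / 256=0.04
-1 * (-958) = 958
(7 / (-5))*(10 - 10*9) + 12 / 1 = 124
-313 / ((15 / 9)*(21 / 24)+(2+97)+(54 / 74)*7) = -277944 / 93743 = -2.96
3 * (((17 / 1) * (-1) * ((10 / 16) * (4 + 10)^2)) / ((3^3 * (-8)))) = 4165 / 144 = 28.92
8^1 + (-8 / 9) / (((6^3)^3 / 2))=8.00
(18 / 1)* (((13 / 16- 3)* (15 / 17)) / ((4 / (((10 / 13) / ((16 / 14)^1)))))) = -165375 / 28288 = -5.85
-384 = -384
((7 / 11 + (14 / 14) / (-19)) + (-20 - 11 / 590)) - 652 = -82794639 / 123310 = -671.43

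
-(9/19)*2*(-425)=7650/19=402.63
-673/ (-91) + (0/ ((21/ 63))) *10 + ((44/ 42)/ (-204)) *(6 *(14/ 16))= 273583/ 37128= 7.37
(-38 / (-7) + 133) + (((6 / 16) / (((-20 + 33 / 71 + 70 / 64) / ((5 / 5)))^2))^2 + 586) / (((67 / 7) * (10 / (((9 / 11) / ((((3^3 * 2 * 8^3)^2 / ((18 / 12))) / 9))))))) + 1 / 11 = 1034040095017167498552380375447 / 7464943490106085811221954560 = 138.52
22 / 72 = 11 / 36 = 0.31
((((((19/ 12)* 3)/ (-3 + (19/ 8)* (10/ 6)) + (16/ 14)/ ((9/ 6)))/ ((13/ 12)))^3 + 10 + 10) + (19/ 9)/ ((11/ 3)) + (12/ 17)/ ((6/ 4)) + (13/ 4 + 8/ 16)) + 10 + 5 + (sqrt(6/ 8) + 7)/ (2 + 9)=sqrt(3)/ 22 + 3857919490605415/ 20574559113108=187.59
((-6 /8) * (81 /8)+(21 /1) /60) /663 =-1159 /106080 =-0.01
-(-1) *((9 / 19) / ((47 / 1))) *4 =36 / 893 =0.04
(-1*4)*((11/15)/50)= -0.06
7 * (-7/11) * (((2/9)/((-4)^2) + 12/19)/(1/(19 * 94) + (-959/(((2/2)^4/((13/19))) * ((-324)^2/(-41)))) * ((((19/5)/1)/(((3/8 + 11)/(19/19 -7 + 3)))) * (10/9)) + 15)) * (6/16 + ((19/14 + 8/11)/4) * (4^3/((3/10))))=-43654764905199/2002967366752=-21.80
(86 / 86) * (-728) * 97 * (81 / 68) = -1429974 / 17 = -84116.12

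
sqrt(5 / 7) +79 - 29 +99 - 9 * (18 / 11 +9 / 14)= sqrt(35) / 7 +19787 / 154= 129.33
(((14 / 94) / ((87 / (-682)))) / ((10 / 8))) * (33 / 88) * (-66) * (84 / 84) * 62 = 1433.25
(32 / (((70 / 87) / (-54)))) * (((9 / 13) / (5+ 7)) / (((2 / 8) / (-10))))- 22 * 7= 4802.13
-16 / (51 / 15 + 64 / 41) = -3280 / 1017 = -3.23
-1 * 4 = -4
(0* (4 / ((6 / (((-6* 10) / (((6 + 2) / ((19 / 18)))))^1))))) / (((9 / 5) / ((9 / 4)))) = 0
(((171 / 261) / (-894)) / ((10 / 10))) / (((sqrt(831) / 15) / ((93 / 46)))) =-2945*sqrt(831) / 110116364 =-0.00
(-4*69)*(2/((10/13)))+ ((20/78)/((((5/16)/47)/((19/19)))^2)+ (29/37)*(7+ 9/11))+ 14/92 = 18577851607/3650790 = 5088.72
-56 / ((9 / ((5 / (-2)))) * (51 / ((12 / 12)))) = 140 / 459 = 0.31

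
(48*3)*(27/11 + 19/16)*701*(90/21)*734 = 89050399380/77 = 1156498693.25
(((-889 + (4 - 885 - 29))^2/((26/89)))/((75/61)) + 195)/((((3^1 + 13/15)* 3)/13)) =17570801279/1740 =10098161.65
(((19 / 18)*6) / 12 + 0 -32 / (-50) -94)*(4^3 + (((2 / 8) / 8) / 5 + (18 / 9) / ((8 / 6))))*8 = -875677069 / 18000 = -48648.73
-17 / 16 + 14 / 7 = 15 / 16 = 0.94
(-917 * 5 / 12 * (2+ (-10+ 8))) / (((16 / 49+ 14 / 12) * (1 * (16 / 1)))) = 0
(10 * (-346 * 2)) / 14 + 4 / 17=-58792 / 119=-494.05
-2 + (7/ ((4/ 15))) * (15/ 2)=1559/ 8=194.88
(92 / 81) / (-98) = -46 / 3969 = -0.01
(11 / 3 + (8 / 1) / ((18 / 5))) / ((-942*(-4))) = 53 / 33912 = 0.00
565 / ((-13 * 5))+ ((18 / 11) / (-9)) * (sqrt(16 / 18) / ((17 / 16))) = -113 / 13-64 * sqrt(2) / 561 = -8.85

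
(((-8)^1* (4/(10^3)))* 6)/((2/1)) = -12/125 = -0.10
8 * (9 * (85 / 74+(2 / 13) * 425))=2304180 / 481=4790.40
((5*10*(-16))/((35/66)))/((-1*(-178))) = -5280/623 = -8.48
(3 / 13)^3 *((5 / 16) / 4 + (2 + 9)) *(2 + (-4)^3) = -8.44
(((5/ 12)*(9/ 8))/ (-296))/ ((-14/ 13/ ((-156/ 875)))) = -1521/ 5801600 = -0.00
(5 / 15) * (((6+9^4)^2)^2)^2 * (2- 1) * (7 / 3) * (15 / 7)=5764808430799662840175135587735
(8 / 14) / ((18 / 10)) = 20 / 63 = 0.32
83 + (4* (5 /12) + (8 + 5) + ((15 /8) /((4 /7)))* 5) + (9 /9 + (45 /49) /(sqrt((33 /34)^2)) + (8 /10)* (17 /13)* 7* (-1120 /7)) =-710121799 /672672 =-1055.67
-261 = -261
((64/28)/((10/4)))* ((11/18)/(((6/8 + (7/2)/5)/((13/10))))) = 4576/9135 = 0.50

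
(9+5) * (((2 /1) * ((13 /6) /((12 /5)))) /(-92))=-0.27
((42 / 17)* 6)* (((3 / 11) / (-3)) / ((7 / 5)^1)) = -180 / 187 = -0.96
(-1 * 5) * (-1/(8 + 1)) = 5/9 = 0.56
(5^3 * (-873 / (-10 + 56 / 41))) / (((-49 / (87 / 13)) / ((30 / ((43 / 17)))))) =-33086154375 / 1616069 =-20473.23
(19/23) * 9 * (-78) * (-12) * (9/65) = 110808/115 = 963.55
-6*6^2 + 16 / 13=-2792 / 13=-214.77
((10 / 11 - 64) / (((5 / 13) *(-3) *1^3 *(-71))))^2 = 81396484 / 137241225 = 0.59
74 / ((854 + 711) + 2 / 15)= 1110 / 23477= 0.05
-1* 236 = -236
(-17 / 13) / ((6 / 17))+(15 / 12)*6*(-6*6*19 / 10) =-40303 / 78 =-516.71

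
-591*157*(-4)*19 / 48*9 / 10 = 5288859 / 40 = 132221.48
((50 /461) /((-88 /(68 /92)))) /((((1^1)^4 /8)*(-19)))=850 /2216027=0.00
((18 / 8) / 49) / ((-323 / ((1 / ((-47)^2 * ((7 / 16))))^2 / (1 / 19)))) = -576 / 199173939377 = -0.00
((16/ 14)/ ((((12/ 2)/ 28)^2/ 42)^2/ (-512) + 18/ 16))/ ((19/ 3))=4405854208/ 27467747271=0.16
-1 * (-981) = 981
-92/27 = -3.41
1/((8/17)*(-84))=-17/672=-0.03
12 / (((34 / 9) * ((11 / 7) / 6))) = 2268 / 187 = 12.13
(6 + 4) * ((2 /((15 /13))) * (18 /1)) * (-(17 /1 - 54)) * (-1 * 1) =-11544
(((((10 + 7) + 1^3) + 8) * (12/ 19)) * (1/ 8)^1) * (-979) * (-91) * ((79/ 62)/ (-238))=-39211887/ 40052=-979.02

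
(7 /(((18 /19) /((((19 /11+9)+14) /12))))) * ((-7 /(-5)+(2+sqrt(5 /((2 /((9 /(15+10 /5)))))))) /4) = 133 * sqrt(170) /396+38437 /2970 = 17.32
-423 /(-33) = 141 /11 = 12.82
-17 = -17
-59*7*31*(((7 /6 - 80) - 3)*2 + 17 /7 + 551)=-14970365 /3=-4990121.67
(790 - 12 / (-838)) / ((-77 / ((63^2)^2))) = -744926019768 / 4609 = -161624217.78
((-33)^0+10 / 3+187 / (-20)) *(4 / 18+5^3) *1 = -339227 / 540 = -628.20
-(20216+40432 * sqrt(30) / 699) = -20216 - 40432 * sqrt(30) / 699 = -20532.82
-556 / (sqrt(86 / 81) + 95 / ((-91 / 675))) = 41438124*sqrt(86) / 333072553459 + 262801948500 / 333072553459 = 0.79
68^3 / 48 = 19652 / 3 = 6550.67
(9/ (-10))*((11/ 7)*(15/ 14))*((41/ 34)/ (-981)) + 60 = 43583913/ 726376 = 60.00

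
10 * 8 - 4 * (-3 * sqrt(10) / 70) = 6 * sqrt(10) / 35 + 80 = 80.54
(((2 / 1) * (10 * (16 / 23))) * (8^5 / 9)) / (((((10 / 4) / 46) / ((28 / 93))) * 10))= 117440512 / 4185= 28062.25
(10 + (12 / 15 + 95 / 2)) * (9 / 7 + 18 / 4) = 47223 / 140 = 337.31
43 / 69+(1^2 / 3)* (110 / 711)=0.67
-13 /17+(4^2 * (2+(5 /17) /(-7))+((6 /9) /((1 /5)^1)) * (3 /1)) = 40.56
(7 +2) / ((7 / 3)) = 27 / 7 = 3.86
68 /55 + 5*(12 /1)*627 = 2069168 /55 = 37621.24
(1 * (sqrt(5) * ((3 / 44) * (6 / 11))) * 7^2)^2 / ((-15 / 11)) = -64827 / 5324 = -12.18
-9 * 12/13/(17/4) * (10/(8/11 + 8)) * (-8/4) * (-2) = -1980/221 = -8.96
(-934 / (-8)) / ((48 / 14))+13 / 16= 3347 / 96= 34.86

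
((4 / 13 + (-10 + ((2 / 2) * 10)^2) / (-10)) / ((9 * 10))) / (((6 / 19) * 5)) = -2147 / 35100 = -0.06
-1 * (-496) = 496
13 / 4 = 3.25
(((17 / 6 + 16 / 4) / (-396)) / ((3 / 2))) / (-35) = 41 / 124740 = 0.00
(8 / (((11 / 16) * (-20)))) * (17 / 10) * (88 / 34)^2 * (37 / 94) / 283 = -52096 / 5652925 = -0.01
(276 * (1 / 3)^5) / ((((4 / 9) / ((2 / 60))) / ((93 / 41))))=713 / 3690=0.19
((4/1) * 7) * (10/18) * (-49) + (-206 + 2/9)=-968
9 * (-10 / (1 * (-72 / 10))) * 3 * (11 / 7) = 825 / 14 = 58.93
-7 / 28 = -1 / 4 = -0.25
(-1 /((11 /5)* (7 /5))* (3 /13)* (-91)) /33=25 /121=0.21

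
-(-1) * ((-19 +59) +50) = 90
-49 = -49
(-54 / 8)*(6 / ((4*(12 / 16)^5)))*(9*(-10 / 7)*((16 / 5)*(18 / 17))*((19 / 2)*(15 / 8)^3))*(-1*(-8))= 110808000 / 119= 931159.66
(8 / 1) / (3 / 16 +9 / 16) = 32 / 3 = 10.67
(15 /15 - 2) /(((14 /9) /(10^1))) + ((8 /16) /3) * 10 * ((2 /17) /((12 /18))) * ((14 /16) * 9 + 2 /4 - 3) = -4615 /952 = -4.85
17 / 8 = 2.12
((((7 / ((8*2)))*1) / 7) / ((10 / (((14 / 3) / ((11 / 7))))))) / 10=49 / 26400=0.00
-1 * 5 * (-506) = 2530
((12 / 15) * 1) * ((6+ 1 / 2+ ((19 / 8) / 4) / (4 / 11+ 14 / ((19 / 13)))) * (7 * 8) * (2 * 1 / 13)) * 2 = 90.42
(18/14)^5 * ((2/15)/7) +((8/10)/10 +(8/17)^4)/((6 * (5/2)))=92763719436/1228270266125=0.08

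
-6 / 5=-1.20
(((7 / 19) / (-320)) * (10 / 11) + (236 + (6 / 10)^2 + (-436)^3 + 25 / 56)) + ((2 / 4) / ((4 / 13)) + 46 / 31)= -3007143947469511 / 36282400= -82881616.09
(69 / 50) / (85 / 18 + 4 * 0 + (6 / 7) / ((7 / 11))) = 30429 / 133825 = 0.23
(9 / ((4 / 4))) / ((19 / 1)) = 9 / 19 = 0.47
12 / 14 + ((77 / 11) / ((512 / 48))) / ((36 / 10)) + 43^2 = 2486453 / 1344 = 1850.04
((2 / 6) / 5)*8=8 / 15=0.53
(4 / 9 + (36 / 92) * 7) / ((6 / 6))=659 / 207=3.18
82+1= 83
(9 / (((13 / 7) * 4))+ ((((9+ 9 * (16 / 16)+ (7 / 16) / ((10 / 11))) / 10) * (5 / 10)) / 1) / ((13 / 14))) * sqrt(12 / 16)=45899 * sqrt(3) / 41600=1.91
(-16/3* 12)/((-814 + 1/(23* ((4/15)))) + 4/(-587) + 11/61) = 210831616/2680405915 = 0.08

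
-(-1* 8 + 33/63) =157/21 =7.48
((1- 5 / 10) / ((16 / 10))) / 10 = 1 / 32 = 0.03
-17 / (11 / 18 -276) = 306 / 4957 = 0.06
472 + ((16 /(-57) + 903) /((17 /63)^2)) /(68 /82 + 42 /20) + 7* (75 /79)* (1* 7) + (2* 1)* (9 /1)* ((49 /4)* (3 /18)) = 9976929921715 /2083922356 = 4787.57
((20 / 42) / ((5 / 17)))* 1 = 34 / 21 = 1.62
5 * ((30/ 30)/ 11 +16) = 885/ 11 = 80.45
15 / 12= 5 / 4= 1.25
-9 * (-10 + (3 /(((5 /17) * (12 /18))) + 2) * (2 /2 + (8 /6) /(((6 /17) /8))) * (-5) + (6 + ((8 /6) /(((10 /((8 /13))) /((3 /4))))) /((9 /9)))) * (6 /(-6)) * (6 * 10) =-18986718 /13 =-1460516.77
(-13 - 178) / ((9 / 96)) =-6112 / 3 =-2037.33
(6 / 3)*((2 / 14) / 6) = 1 / 21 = 0.05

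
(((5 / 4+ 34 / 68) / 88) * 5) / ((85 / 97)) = 679 / 5984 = 0.11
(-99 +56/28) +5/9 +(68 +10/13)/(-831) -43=-4521937/32409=-139.53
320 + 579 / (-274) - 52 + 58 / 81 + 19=6338671 / 22194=285.60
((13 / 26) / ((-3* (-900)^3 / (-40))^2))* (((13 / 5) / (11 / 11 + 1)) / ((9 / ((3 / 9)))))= 13 / 1614252037500000000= 0.00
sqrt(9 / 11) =3* sqrt(11) / 11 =0.90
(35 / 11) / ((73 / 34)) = 1190 / 803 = 1.48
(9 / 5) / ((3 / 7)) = 21 / 5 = 4.20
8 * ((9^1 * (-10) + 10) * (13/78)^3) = -80/27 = -2.96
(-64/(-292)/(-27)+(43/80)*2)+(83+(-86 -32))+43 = 714833/78840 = 9.07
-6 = -6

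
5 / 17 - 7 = -114 / 17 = -6.71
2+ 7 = 9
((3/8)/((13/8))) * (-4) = -12/13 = -0.92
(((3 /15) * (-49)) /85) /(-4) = 49 /1700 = 0.03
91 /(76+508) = 91 /584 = 0.16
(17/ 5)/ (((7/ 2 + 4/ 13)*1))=442/ 495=0.89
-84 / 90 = -14 / 15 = -0.93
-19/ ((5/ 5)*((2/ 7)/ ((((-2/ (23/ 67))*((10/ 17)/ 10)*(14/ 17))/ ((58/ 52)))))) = 3243604/ 192763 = 16.83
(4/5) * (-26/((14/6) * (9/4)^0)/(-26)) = 12/35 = 0.34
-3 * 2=-6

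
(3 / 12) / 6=0.04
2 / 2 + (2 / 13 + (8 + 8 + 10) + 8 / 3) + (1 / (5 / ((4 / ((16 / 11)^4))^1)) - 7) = 73479799 / 3194880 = 23.00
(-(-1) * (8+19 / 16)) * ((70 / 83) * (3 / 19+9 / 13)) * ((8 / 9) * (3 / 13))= 360150 / 266513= 1.35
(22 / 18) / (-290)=-0.00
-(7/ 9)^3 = -343/ 729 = -0.47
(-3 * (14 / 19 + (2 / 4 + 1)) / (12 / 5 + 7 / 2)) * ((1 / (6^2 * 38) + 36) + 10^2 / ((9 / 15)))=-117830825 / 511176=-230.51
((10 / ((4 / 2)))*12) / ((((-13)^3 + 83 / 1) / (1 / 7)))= -30 / 7399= -0.00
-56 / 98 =-0.57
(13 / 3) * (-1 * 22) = -286 / 3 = -95.33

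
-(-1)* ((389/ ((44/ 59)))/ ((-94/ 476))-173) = -2910051/ 1034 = -2814.36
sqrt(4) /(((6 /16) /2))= 32 /3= 10.67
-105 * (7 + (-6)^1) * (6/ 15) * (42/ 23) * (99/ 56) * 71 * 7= -3099789/ 46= -67386.72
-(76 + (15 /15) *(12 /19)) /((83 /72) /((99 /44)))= -235872 /1577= -149.57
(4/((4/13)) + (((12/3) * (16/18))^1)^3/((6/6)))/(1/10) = 422450/729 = 579.49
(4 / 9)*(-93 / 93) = -4 / 9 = -0.44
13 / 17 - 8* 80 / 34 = -307 / 17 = -18.06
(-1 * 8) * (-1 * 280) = 2240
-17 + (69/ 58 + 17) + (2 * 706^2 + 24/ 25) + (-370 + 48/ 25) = 1444933801/ 1450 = 996506.07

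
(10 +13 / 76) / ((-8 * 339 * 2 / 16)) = -773 / 25764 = -0.03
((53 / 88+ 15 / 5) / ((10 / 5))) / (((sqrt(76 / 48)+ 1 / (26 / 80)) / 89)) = 11003070 / 175879- 4767997 * sqrt(57) / 1407032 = 36.98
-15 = -15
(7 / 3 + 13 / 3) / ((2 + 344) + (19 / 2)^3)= 160 / 28881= 0.01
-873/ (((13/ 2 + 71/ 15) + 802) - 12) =-26190/ 24037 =-1.09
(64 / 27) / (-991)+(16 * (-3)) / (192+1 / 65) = -84280624 / 333954117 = -0.25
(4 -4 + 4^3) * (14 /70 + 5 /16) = 164 /5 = 32.80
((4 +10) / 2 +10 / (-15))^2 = 361 / 9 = 40.11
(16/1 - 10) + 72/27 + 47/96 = 293/32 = 9.16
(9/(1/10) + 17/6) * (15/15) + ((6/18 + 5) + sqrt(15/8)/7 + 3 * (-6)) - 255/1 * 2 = -2579/6 + sqrt(30)/28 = -429.64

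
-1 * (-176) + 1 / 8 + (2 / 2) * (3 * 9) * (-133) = -27319 / 8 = -3414.88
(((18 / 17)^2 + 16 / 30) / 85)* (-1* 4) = -28688 / 368475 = -0.08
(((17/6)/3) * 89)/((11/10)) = 7565/99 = 76.41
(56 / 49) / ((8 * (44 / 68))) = 17 / 77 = 0.22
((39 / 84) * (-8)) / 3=-26 / 21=-1.24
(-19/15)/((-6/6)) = 19/15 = 1.27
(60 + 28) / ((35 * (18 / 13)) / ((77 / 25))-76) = -6292 / 4309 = -1.46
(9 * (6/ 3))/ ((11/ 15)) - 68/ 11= 202/ 11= 18.36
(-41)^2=1681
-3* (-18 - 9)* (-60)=-4860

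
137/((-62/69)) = -152.47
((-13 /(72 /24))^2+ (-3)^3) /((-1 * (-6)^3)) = -37 /972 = -0.04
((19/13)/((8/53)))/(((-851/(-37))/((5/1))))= 5035/2392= 2.10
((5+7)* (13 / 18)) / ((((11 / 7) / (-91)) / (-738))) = 4074252 / 11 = 370386.55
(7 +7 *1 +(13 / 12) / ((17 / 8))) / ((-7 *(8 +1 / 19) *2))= -7030 / 54621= -0.13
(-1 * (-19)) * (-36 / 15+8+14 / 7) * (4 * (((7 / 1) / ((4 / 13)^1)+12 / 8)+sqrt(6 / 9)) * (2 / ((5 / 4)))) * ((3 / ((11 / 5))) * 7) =161728 * sqrt(6) / 55+11765712 / 55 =221124.78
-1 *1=-1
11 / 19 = 0.58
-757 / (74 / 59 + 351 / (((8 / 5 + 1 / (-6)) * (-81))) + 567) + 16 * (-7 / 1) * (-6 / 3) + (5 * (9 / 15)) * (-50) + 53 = 125.66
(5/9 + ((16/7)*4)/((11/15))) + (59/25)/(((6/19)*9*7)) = 1366081/103950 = 13.14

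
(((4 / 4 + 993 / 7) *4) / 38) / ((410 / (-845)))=-169000 / 5453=-30.99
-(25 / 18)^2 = -625 / 324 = -1.93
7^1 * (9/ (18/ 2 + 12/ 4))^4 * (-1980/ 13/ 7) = -40095/ 832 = -48.19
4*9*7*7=1764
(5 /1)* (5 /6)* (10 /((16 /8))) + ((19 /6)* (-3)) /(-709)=44341 /2127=20.85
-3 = -3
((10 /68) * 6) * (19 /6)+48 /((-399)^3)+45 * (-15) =-483925668259 /719906922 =-672.21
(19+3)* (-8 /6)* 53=-4664 /3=-1554.67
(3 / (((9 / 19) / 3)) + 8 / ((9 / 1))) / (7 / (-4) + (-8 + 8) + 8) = 3.18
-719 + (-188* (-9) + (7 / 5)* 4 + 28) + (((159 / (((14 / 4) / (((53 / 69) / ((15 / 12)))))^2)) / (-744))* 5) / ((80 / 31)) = 11741286493 / 11664450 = 1006.59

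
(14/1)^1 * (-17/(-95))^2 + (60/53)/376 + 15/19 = 55789297/44962550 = 1.24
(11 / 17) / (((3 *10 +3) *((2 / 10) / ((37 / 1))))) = 185 / 51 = 3.63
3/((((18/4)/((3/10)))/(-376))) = -376/5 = -75.20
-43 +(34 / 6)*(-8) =-265 / 3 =-88.33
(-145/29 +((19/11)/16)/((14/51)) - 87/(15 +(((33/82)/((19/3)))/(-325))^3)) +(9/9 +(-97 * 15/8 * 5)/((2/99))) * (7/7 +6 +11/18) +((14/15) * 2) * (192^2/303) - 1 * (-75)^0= -622228867371796392029879152891/1817343604633627453161240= -342383.72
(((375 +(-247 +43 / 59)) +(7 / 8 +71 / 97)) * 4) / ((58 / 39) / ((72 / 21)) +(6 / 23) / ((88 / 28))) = 353275680186 / 350173201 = 1008.86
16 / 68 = 0.24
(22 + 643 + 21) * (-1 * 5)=-3430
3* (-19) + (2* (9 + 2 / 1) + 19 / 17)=-576 / 17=-33.88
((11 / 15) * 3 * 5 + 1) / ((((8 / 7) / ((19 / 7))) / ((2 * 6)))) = 342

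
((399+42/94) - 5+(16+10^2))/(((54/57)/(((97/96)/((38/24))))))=775709/2256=343.84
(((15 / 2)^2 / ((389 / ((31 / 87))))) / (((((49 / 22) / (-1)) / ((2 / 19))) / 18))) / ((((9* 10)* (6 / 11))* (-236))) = 18755 / 4957232392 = 0.00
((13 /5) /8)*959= 12467 /40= 311.68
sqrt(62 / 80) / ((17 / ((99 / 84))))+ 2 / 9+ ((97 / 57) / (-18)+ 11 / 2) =33 * sqrt(310) / 9520+ 2887 / 513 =5.69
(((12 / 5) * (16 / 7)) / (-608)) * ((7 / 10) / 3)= -1 / 475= -0.00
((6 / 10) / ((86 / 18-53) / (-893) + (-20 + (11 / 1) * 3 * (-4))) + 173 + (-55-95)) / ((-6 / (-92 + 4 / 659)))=709365157428 / 2011910525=352.58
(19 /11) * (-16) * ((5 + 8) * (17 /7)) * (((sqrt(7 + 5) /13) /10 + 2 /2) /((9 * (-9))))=5168 * sqrt(3) /31185 + 67184 /6237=11.06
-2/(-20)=1/10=0.10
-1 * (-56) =56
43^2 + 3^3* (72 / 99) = 20555 / 11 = 1868.64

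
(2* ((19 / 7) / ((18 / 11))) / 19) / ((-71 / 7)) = -11 / 639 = -0.02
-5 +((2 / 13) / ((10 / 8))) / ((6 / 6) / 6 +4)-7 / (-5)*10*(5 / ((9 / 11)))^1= 1178557 / 14625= 80.59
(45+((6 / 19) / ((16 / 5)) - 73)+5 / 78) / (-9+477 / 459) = 2805323 / 802256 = 3.50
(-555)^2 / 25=12321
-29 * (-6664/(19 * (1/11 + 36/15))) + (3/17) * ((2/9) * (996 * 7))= 192793104/44251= 4356.81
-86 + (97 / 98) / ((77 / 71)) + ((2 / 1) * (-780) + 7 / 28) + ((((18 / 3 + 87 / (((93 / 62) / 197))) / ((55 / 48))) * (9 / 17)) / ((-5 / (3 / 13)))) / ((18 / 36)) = -177806717393 / 83383300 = -2132.40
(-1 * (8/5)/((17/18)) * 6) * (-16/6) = 2304/85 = 27.11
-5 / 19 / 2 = -5 / 38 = -0.13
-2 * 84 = -168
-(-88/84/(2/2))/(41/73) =1606/861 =1.87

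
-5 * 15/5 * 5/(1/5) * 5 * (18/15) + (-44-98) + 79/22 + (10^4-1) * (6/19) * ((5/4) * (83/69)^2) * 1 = 367363620/110561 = 3322.72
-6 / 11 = -0.55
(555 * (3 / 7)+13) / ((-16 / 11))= -4829 / 28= -172.46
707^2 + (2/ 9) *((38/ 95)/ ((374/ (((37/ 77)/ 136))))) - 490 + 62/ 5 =22002773293153/ 44060940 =499371.40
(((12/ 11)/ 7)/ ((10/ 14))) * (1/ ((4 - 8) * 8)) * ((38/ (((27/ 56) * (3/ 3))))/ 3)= -266/ 1485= -0.18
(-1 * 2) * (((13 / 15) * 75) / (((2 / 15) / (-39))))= 38025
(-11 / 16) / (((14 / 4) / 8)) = -11 / 7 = -1.57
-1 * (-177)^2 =-31329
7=7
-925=-925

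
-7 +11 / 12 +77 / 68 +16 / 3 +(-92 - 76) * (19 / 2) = -54251 / 34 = -1595.62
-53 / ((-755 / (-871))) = -46163 / 755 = -61.14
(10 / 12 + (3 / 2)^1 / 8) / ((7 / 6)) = 7 / 8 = 0.88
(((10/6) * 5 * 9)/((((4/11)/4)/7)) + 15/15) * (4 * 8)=184832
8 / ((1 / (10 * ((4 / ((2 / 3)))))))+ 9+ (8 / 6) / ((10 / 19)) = 7373 / 15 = 491.53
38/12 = 19/6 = 3.17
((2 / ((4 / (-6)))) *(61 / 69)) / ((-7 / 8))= 488 / 161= 3.03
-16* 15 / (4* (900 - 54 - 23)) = -60 / 823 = -0.07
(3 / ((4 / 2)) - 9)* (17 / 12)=-85 / 8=-10.62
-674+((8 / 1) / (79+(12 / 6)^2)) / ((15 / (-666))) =-281486 / 415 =-678.28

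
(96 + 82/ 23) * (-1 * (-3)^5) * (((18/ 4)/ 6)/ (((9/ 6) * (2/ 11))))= 3060585/ 46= 66534.46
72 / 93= 24 / 31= 0.77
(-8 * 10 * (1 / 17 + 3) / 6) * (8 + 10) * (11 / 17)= -137280 / 289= -475.02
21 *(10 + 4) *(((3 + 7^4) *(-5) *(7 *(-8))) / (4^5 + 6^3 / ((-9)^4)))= 1202225976 / 6221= 193252.85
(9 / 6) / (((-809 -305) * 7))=-3 / 15596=-0.00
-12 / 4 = -3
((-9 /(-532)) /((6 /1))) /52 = 3 /55328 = 0.00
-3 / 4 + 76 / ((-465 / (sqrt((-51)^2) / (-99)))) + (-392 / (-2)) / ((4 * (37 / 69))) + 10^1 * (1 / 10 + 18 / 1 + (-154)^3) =-82944489722839 / 2271060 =-36522368.29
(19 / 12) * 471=2983 / 4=745.75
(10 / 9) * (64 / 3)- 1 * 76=-1412 / 27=-52.30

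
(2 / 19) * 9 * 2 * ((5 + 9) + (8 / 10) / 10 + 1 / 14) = 89154 / 3325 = 26.81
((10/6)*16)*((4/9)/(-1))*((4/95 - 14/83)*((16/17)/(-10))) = -510976/3619215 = -0.14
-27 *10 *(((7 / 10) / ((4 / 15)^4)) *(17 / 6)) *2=-54219375 / 256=-211794.43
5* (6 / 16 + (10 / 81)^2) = 1.95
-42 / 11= -3.82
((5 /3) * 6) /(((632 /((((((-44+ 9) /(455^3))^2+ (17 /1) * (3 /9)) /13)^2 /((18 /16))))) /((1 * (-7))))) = -30324414261810288462885428768 /1621046052375786659404052578125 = -0.02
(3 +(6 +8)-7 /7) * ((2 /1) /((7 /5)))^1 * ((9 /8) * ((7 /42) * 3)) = 12.86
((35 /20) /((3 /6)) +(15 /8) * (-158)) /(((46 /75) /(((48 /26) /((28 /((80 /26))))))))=-2634750 /27209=-96.83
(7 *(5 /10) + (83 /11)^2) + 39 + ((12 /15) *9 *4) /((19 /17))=2878401 /22990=125.20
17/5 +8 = 57/5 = 11.40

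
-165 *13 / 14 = -2145 / 14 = -153.21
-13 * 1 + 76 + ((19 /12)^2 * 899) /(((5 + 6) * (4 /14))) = 2471357 /3168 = 780.10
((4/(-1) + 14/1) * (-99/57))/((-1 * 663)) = 110/4199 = 0.03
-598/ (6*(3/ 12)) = -1196/ 3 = -398.67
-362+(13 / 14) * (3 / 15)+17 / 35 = -25293 / 70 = -361.33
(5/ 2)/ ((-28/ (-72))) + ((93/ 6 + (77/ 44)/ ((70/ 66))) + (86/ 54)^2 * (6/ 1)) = 1319863/ 34020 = 38.80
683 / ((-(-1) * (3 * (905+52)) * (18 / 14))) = 4781 / 25839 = 0.19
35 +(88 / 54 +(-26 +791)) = 21644 / 27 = 801.63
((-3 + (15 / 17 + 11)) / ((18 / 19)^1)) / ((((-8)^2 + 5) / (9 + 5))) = 20083 / 10557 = 1.90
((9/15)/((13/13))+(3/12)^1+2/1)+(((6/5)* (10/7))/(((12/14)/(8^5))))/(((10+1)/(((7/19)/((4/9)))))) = 20655753/4180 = 4941.57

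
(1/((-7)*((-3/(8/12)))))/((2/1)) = 1/63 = 0.02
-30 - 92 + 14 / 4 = -237 / 2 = -118.50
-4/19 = -0.21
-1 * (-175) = 175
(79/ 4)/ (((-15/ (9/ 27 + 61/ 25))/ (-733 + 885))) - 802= -1526666/ 1125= -1357.04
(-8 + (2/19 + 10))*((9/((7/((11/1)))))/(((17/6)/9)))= 213840/2261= 94.58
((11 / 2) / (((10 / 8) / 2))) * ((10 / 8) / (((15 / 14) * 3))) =154 / 45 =3.42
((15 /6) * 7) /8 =35 /16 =2.19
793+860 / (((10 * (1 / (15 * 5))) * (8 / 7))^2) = 2421127 / 64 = 37830.11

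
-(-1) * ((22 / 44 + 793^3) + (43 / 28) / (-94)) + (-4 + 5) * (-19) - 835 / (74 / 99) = 48563075405353 / 97384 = 498676121.39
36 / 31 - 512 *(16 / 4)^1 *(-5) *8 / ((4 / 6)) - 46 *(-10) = 3823576 / 31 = 123341.16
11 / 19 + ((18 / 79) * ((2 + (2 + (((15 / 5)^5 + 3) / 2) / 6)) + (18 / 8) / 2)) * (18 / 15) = 22771 / 3002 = 7.59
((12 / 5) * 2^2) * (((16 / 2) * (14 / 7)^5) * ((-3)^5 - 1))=-2998272 / 5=-599654.40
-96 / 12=-8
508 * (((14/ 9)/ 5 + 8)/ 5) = 189992/ 225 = 844.41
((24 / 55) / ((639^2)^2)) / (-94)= -4 / 143662270306995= -0.00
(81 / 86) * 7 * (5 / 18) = 1.83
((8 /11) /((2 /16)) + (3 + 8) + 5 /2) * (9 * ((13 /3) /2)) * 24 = 99450 /11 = 9040.91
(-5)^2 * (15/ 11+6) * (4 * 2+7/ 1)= 30375/ 11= 2761.36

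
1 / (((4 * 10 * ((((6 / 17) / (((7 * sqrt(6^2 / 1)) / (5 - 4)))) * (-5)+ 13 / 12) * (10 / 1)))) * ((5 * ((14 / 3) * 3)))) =51 / 1487000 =0.00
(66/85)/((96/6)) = 33/680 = 0.05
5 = 5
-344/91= -3.78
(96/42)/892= 0.00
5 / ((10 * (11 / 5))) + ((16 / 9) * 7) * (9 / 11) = 229 / 22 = 10.41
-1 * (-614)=614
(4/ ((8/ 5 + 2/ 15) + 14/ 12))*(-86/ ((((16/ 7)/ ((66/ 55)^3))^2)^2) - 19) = -91976938163/ 1416015625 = -64.95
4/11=0.36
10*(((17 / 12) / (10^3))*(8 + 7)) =17 / 80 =0.21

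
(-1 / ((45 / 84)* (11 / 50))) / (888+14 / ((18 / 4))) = -42 / 4411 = -0.01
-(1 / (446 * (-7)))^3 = 1 / 30429771848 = 0.00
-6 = -6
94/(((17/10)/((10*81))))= 761400/17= 44788.24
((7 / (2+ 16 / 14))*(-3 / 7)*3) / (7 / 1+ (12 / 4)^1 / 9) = -189 / 484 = -0.39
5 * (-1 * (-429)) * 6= 12870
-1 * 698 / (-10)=349 / 5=69.80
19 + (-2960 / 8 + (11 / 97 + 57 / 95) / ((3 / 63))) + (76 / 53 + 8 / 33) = -283610761 / 848265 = -334.34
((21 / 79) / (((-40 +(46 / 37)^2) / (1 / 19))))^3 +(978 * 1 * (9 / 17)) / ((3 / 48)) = 8284.24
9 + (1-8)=2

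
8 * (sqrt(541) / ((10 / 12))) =48 * sqrt(541) / 5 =223.29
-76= -76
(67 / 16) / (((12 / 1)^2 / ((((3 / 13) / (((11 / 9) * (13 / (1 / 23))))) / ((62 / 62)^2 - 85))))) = -67 / 306482176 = -0.00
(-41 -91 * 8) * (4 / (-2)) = 1538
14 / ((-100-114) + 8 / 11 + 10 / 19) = -0.07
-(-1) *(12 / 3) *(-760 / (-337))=3040 / 337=9.02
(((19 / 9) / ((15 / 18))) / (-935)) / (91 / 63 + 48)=-0.00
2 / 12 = 1 / 6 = 0.17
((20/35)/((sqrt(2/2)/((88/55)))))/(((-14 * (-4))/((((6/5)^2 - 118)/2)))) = -5828/6125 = -0.95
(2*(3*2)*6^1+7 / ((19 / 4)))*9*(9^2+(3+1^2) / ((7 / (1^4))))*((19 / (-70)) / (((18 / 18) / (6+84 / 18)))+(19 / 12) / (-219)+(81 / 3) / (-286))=-161651.90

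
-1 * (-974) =974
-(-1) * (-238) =-238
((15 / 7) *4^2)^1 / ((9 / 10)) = 800 / 21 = 38.10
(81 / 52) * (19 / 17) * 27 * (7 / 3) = 96957 / 884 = 109.68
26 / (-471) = -26 / 471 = -0.06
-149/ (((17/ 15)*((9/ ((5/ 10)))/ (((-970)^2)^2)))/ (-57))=6265659862775000/ 17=368568227222058.82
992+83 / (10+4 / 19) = 194025 / 194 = 1000.13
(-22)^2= 484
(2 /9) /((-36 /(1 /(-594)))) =1 /96228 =0.00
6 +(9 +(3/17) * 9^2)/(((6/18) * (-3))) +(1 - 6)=-379/17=-22.29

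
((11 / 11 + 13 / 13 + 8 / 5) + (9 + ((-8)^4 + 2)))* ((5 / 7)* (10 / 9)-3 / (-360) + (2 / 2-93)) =-1574489969 / 4200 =-374878.56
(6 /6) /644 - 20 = -12879 /644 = -20.00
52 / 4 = 13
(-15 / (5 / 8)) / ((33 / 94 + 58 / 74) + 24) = -83472 / 87419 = -0.95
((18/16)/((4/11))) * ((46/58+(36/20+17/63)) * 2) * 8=287683/2030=141.72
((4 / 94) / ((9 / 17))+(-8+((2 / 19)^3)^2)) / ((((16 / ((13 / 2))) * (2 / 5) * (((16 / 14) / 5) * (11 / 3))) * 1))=-179274179491225 / 18679849326336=-9.60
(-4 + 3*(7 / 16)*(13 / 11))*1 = -2.45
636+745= 1381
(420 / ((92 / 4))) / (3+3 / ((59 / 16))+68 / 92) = 12390 / 3089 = 4.01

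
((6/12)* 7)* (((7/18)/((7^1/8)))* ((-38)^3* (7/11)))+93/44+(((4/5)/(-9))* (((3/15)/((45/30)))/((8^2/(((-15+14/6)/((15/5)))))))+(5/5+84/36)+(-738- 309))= -3699384529/66825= -55359.29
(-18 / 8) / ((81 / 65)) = -1.81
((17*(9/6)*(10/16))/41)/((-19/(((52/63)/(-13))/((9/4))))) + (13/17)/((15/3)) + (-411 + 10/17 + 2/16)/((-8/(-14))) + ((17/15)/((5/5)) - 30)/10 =-1443157645847/2002341600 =-720.73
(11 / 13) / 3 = 11 / 39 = 0.28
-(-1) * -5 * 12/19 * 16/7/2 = -480/133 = -3.61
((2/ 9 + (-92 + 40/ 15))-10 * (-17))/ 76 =182/ 171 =1.06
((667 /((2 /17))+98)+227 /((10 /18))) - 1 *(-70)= 62461 /10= 6246.10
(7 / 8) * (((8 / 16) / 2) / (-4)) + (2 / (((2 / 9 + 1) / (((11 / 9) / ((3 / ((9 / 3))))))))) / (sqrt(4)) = 121 / 128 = 0.95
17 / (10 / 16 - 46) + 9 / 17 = 955 / 6171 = 0.15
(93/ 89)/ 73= 0.01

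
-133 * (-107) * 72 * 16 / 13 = 1261085.54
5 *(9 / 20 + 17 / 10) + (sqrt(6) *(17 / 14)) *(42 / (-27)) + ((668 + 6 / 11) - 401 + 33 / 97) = 1189217 / 4268 - 17 *sqrt(6) / 9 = 274.01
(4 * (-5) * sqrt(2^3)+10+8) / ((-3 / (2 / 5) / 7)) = -84 / 5+112 * sqrt(2) / 3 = 36.00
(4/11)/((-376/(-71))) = 71/1034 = 0.07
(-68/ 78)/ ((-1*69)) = 34/ 2691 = 0.01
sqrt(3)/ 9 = 0.19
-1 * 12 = -12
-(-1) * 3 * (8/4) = 6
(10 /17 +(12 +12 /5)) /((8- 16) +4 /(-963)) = -1.87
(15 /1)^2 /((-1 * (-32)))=225 /32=7.03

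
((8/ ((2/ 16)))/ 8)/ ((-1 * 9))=-0.89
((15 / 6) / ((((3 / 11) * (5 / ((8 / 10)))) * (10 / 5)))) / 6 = 11 / 90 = 0.12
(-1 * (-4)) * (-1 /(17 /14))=-56 /17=-3.29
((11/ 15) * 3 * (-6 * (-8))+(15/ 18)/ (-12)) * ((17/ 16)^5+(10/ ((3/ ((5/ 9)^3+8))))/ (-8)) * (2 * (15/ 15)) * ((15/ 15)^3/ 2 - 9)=3037245212563507/ 825564856320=3678.99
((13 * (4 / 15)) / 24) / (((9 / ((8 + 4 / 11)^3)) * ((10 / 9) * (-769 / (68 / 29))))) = -172090048 / 6678591975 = -0.03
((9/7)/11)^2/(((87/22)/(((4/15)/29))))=72/2266495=0.00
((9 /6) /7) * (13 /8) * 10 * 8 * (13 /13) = 195 /7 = 27.86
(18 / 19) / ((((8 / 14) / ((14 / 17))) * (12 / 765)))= 6615 / 76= 87.04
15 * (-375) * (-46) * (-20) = -5175000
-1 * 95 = -95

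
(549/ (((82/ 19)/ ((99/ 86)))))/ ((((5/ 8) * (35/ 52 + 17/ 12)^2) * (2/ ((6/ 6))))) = 6282758196/ 234205735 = 26.83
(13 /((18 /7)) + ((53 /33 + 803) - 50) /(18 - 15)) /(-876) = -5645 /19272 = -0.29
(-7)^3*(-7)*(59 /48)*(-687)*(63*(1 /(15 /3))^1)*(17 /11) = -34743144681 /880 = -39480846.23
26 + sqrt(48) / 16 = sqrt(3) / 4 + 26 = 26.43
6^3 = 216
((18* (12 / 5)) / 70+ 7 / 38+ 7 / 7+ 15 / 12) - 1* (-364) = 4881783 / 13300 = 367.05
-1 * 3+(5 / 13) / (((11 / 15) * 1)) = -354 / 143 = -2.48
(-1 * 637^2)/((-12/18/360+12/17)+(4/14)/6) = -26074715940/48301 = -539838.01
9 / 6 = 1.50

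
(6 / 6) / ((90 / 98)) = 49 / 45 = 1.09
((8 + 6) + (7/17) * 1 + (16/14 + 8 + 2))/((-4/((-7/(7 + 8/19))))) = 57779/9588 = 6.03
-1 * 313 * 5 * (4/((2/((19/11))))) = -59470/11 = -5406.36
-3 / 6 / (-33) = 1 / 66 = 0.02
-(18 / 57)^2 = -36 / 361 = -0.10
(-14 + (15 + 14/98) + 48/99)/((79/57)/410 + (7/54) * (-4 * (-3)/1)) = 8787120/8415869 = 1.04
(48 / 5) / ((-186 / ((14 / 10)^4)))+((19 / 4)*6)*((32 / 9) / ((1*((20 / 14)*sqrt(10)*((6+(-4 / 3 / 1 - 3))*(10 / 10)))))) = -19208 / 96875+532*sqrt(10) / 125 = 13.26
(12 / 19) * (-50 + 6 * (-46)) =-3912 / 19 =-205.89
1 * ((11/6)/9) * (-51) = -187/18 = -10.39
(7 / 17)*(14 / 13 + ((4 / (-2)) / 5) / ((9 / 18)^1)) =126 / 1105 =0.11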